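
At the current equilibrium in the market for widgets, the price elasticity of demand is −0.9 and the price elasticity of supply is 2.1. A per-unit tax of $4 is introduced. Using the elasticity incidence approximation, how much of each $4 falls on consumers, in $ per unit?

Consumers bear ≈ $2.8 per unit.

Incidence ratio: consumers' share ≈ εs / (εs + |εd|) = 2.1 / (2.1 + 0.9) = 0.7.
So consumers bear ≈ 0.7 × $4 = $2.8; sellers bear $1.2.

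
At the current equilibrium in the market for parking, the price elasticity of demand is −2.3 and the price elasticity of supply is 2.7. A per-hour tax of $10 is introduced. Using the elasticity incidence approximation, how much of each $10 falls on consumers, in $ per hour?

Incidence ratio: consumers' share ≈ εs / (εs + |εd|) = 2.7 / (2.7 + 2.3) = 0.54.
So consumers bear ≈ 0.54 × $10 = $5.4; suppliers bear $4.6.

Consumers bear ≈ $5.4 per hour.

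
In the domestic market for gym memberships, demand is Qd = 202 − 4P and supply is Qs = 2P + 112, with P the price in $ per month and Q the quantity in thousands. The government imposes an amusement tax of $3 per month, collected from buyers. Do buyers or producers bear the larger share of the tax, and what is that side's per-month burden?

Before the tax: set 202 − 4P = 2P + 112 → P* = $15, Q* = 142.
With the tax collected from buyers, demand (in seller-price terms) shifts: Qd = 202 − 4(P + 3).
Solving gives Q = 138 with buyers paying $16 and producers receiving $13 (the $3 wedge).
Per-month burden: buyers $1, producers $2.
Producers take the larger share because supply is less price-elastic here (demand slope 4 vs supply slope 2).
The less price-elastic side of the market bears the larger share of a per-unit tax.

Producers bear the larger share: $2 per month.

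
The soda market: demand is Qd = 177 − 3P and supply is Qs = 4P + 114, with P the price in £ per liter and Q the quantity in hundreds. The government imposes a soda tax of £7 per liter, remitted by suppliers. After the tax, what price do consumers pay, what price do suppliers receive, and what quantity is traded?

Before the tax: set 177 − 3P = 4P + 114 → P* = £9, Q* = 150.
With the tax collected from suppliers, supply shifts: Qs = 4(P − 7) + 114.
New equilibrium: consumers pay £13, suppliers receive £6, Q = 138. (Wedge: Pb − Ps = 7.)
The less price-elastic side of the market bears the larger share of a per-unit tax.

Consumers pay £13; suppliers receive £6; quantity = 138.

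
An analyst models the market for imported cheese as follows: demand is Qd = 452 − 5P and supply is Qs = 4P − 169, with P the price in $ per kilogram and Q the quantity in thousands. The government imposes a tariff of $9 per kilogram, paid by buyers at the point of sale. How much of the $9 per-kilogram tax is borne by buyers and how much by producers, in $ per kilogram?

Buyers bear $4 per kilogram; producers bear $5 per kilogram.

Before the tax: set 452 − 5P = 4P − 169 → P* = $69, Q* = 107.
With the tax collected from buyers, demand (in seller-price terms) shifts: Qd = 452 − 5(P + 9).
Solving gives Q = 87 with buyers paying $73 and producers receiving $64 (the $9 wedge).
Burden on buyers: $4; on producers: $5. (They sum to $9.)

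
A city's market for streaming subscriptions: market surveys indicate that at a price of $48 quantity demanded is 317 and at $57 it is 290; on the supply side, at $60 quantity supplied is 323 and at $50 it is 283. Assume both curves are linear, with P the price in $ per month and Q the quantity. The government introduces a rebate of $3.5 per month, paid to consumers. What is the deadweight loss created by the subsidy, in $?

Deadweight loss = $10.5.

Demand slope: (290 − 317)/(57 − 48) = -3, so Qd = 461 − 3P.
Supply slope: (283 − 323)/(50 − 60) = 4, so Qs = 4P + 83.
Without the subsidy, 461 − 3P = 4P + 83 gives 7P = 378, so P* = $54 and Q* = 299.
With a per-unit subsidy paid to consumers, each effectively pays P − 3.5, so demand becomes Qd = 461 − 3(P − 3.5).
New equilibrium: consumers pay $52, suppliers receive $55.5, Q = 305. (Wedge: Pb − Ps = −3.5.)
Quantity rises by |ΔQ| = |299 − 305| = 6.
DWL = ½ · t · |ΔQ| = ½ · 3.5 · 6 = $10.5.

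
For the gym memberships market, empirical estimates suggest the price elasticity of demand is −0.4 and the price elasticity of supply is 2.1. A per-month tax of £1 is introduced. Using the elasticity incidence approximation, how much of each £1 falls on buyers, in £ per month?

Buyers bear ≈ £0.84 per month.

Incidence ratio: buyers' share ≈ εs / (εs + |εd|) = 2.1 / (2.1 + 0.4) = 0.84.
So buyers bear ≈ 0.84 × £1 = £0.84; suppliers bear £0.16.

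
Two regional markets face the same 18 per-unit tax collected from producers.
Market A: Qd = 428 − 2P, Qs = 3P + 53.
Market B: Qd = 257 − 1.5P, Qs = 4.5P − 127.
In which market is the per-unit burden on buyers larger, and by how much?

Market B, by 2.7.

Market A: pre-tax P* = 75, Q* = 278; post-tax Q = 256.4; per-unit burden on buyers = 10.8.
Market B: pre-tax P* = 64, Q* = 161; post-tax Q = 140.75; per-unit burden on buyers = 13.5.
Difference: 10.8 vs 13.5 → market B is larger by 2.7.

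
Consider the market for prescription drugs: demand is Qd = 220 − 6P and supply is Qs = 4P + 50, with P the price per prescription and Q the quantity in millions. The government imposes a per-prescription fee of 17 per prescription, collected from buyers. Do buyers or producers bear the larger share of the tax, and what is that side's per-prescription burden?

Before the tax: set 220 − 6P = 4P + 50 → P* = 17, Q* = 118.
With the tax collected from buyers, demand (in seller-price terms) shifts: Qd = 220 − 6(P + 17).
Solving gives Q = 77.2 with buyers paying 23.8 and producers receiving 6.8 (the 17 wedge).
Per-prescription burden: buyers 6.8, producers 10.2.
Producers take the larger share because supply is less price-elastic here (demand slope 6 vs supply slope 4).

Producers bear the larger share: 10.2 per prescription.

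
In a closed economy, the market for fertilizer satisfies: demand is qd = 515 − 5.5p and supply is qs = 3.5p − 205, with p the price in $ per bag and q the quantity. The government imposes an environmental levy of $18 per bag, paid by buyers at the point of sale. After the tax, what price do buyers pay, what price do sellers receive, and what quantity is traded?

Without the tax, 515 − 5.5p = 3.5p − 205 gives 9p = 720, so p* = $80 and q* = 75.
With the tax collected from buyers, demand (in seller-price terms) shifts: qd = 515 − 5.5(p + 18).
Solving gives q = 36.5 with buyers paying $87 and sellers receiving $69 (the $18 wedge).

Buyers pay $87; sellers receive $69; quantity = 36.5.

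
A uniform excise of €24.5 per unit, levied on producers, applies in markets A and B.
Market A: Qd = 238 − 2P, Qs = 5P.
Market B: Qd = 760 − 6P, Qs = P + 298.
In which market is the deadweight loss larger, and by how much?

Market A: pre-tax P* = €34, Q* = 170; post-tax Q = 135; deadweight loss = €428.75.
Market B: pre-tax P* = €66, Q* = 364; post-tax Q = 343; deadweight loss = €257.25.
Difference: €428.75 vs €257.25 → market A is larger by €171.5.

Market A, by €171.5.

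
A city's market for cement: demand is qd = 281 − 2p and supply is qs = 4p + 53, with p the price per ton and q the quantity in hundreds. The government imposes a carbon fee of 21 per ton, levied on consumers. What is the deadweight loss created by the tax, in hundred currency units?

Without the tax, 281 − 2p = 4p + 53 gives 6p = 228, so p* = 38 and q* = 205.
With the tax collected from consumers, demand (in seller-price terms) shifts: qd = 281 − 2(p + 21).
Solving gives q = 177 with consumers paying 52 and producers receiving 31 (the 21 wedge).
Quantity falls by |ΔQ| = |205 − 177| = 28.
DWL = ½ · t · |ΔQ| = ½ · 21 · 28 = 294.

Deadweight loss = 294 hundred.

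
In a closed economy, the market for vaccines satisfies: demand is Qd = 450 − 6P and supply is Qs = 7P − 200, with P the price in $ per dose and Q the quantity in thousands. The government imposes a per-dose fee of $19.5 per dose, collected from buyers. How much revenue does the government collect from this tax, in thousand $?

Without the tax, 450 − 6P = 7P − 200 gives 13P = 650, so P* = $50 and Q* = 150.
With the tax collected from buyers, demand (in seller-price terms) shifts: Qd = 450 − 6(P + 19.5).
Solving gives Q = 87 with buyers paying $60.5 and producers receiving $41 (the $19.5 wedge).
Revenue = t · Q = 19.5 · 87 = $1696.5.

Tax revenue = $1696.5 thousand.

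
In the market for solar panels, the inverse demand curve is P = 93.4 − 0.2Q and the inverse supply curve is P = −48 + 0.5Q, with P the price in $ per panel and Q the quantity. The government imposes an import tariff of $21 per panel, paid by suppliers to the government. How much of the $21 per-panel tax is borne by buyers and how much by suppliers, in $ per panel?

Buyers bear $6 per panel; suppliers bear $15 per panel.

Inverting to Q(P) form: Qd = 467 − 5P; Qs = 2P + 96.
Before the tax: set 467 − 5P = 2P + 96 → P* = $53, Q* = 202.
With the tax collected from suppliers, supply shifts: Qs = 2(P − 21) + 96.
Solving gives Q = 172 with buyers paying $59 and suppliers receiving $38 (the $21 wedge).
Burden on buyers: $6; on suppliers: $15. (They sum to $21.)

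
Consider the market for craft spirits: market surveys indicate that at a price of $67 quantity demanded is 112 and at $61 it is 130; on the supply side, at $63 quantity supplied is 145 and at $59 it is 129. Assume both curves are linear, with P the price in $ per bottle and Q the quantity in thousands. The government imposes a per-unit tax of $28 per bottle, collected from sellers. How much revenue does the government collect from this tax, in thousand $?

Demand slope: (130 − 112)/(61 − 67) = -3, so Qd = 313 − 3P.
Supply slope: (129 − 145)/(59 − 63) = 4, so Qs = 4P − 107.
Before the tax: set 313 − 3P = 4P − 107 → P* = $60, Q* = 133.
With the tax collected from sellers, supply shifts: Qs = 4(P − 28) − 107.
New equilibrium: consumers pay $76, sellers receive $48, Q = 85. (Wedge: Pb − Ps = 28.)
Revenue = t · Q = 28 · 85 = $2380.

Tax revenue = $2380 thousand.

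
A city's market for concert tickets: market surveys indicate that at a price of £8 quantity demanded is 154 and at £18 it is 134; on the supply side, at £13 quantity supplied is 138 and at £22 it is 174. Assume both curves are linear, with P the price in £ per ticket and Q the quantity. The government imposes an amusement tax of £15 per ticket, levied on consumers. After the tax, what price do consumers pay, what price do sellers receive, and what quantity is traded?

Consumers pay £24; sellers receive £9; quantity = 122.

Demand slope: (134 − 154)/(18 − 8) = -2, so Qd = 170 − 2P.
Supply slope: (174 − 138)/(22 − 13) = 4, so Qs = 4P + 86.
Without the tax, 170 − 2P = 4P + 86 gives 6P = 84, so P* = £14 and Q* = 142.
With the tax collected from consumers, demand (in seller-price terms) shifts: Qd = 170 − 2(P + 15).
New equilibrium: consumers pay £24, sellers receive £9, Q = 122. (Wedge: Pb − Ps = 15.)
The less price-elastic side of the market bears the larger share of a per-unit tax.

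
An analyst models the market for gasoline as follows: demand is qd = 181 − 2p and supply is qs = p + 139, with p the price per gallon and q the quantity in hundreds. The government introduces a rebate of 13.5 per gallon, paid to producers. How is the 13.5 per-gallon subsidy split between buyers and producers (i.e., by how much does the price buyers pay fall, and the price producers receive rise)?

Buyers gain 4.5 per gallon; producers gain 9 per gallon.

Before the subsidy: set 181 − 2p = p + 139 → p* = 14, q* = 153.
With a per-unit subsidy paid to producers, each receives p + 13.5 per unit sold, so supply becomes qs = (p + 13.5) + 139.
Solving gives q = 162 with buyers paying 9.5 and producers receiving 23 (the 13.5 wedge).
Gain to buyers: 4.5; to producers: 9. (They sum to 13.5.)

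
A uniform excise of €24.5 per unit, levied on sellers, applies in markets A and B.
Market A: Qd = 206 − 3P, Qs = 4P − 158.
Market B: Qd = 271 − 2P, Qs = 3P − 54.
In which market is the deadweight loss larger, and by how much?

Market A, by €154.35.

Market A: pre-tax P* = €52, Q* = 50; post-tax Q = 8; deadweight loss = €514.5.
Market B: pre-tax P* = €65, Q* = 141; post-tax Q = 111.6; deadweight loss = €360.15.
Difference: €514.5 vs €360.15 → market A is larger by €154.35.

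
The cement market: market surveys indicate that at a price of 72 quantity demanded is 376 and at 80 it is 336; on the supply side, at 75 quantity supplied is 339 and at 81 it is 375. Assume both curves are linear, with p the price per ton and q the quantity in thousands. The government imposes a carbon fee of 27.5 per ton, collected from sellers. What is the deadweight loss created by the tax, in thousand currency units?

Demand slope: (336 − 376)/(80 − 72) = -5, so qd = 736 − 5p.
Supply slope: (375 − 339)/(81 − 75) = 6, so qs = 6p − 111.
Without the tax, 736 − 5p = 6p − 111 gives 11p = 847, so p* = 77 and q* = 351.
With the tax collected from sellers, supply shifts: qs = 6(p − 27.5) − 111.
Solving gives q = 276 with buyers paying 92 and sellers receiving 64.5 (the 27.5 wedge).
Quantity falls by |ΔQ| = |351 − 276| = 75.
DWL = ½ · t · |ΔQ| = ½ · 27.5 · 75 = 1031.25.

Deadweight loss = 1031.25 thousand.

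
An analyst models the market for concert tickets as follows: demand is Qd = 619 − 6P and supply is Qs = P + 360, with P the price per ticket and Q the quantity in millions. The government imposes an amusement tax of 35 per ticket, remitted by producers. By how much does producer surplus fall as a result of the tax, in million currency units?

Before the tax: set 619 − 6P = P + 360 → P* = 37, Q* = 397.
With the tax collected from producers, supply shifts: Qs = (P − 35) + 360.
Solving gives Q = 367 with consumers paying 42 and producers receiving 7 (the 35 wedge).
ΔPS is the trapezoid between Q = 367 and Q = 397 of height 30: ½ · (397 + 367) · 30 = 11460.

Producer surplus falls by 11460 million.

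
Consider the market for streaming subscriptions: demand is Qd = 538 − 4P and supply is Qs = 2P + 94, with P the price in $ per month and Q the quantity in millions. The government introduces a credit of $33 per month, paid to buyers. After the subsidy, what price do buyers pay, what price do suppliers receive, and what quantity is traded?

Buyers pay $63; suppliers receive $96; quantity = 286.

Without the subsidy, 538 − 4P = 2P + 94 gives 6P = 444, so P* = $74 and Q* = 242.
With a per-unit subsidy paid to buyers, each effectively pays P − 33, so demand becomes Qd = 538 − 4(P − 33).
New equilibrium: buyers pay $63, suppliers receive $96, Q = 286. (Wedge: Pb − Ps = −33.)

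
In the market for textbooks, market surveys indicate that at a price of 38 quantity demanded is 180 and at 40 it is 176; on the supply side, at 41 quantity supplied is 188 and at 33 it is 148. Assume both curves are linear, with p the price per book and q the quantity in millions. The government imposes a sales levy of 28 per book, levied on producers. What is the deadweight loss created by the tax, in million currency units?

Demand slope: (176 − 180)/(40 − 38) = -2, so qd = 256 − 2p.
Supply slope: (148 − 188)/(33 − 41) = 5, so qs = 5p − 17.
Before the tax: set 256 − 2p = 5p − 17 → p* = 39, q* = 178.
With the tax collected from producers, supply shifts: qs = 5(p − 28) − 17.
Solving gives q = 138 with consumers paying 59 and producers receiving 31 (the 28 wedge).
Quantity falls by |ΔQ| = |178 − 138| = 40.
DWL = ½ · t · |ΔQ| = ½ · 28 · 40 = 560.

Deadweight loss = 560 million.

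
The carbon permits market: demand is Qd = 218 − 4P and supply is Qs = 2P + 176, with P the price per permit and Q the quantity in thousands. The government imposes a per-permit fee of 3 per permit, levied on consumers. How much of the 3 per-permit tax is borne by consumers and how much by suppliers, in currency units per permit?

Consumers bear 1 per permit; suppliers bear 2 per permit.

Without the tax, 218 − 4P = 2P + 176 gives 6P = 42, so P* = 7 and Q* = 190.
With the tax collected from consumers, demand (in seller-price terms) shifts: Qd = 218 − 4(P + 3).
Solving gives Q = 186 with consumers paying 8 and suppliers receiving 5 (the 3 wedge).
Burden on consumers: 1; on suppliers: 2. (They sum to 3.)
The less price-elastic side of the market bears the larger share of a per-unit tax.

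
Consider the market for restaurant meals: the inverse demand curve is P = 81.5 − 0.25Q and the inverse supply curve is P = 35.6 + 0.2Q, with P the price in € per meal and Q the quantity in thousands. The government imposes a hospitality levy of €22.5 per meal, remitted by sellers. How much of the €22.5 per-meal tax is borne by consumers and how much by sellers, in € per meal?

Consumers bear €12.5 per meal; sellers bear €10 per meal.

Inverting to Q(P) form: Qd = 326 − 4P; Qs = 5P − 178.
Without the tax, 326 − 4P = 5P − 178 gives 9P = 504, so P* = €56 and Q* = 102.
With the tax collected from sellers, supply shifts: Qs = 5(P − 22.5) − 178.
Solving gives Q = 52 with consumers paying €68.5 and sellers receiving €46 (the €22.5 wedge).
Burden on consumers: €12.5; on sellers: €10. (They sum to €22.5.)
The less price-elastic side of the market bears the larger share of a per-unit tax.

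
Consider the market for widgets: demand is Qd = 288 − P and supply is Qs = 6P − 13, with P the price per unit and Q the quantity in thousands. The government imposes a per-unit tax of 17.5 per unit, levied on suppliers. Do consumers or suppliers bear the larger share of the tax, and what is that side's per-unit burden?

Without the tax, 288 − P = 6P − 13 gives 7P = 301, so P* = 43 and Q* = 245.
With the tax collected from suppliers, supply shifts: Qs = 6(P − 17.5) − 13.
New equilibrium: consumers pay 58, suppliers receive 40.5, Q = 230. (Wedge: Pb − Ps = 17.5.)
Per-unit burden: consumers 15, suppliers 2.5.
Consumers take the larger share because demand is less price-elastic here (demand slope 1 vs supply slope 6).
The less price-elastic side of the market bears the larger share of a per-unit tax.

Consumers bear the larger share: 15 per unit.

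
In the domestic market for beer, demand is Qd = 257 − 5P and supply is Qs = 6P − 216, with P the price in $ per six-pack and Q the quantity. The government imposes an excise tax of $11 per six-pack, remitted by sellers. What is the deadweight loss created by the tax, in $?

Before the tax: set 257 − 5P = 6P − 216 → P* = $43, Q* = 42.
With the tax collected from sellers, supply shifts: Qs = 6(P − 11) − 216.
Solving gives Q = 12 with consumers paying $49 and sellers receiving $38 (the $11 wedge).
Quantity falls by |ΔQ| = |42 − 12| = 30.
DWL = ½ · t · |ΔQ| = ½ · 11 · 30 = $165.

Deadweight loss = $165.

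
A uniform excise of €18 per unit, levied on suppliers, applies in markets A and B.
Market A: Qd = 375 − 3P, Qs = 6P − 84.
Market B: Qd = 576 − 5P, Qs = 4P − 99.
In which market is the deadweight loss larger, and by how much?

Market A: pre-tax P* = €51, Q* = 222; post-tax Q = 186; deadweight loss = €324.
Market B: pre-tax P* = €75, Q* = 201; post-tax Q = 161; deadweight loss = €360.
Difference: €324 vs €360 → market B is larger by €36.

Market B, by €36.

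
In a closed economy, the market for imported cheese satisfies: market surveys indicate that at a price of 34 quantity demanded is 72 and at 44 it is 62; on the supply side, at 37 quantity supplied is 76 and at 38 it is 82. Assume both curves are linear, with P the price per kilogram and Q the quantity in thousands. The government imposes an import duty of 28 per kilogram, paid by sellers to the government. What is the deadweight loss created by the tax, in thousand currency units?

Deadweight loss = 336 thousand.

Demand slope: (62 − 72)/(44 − 34) = -1, so Qd = 106 − P.
Supply slope: (82 − 76)/(38 − 37) = 6, so Qs = 6P − 146.
Without the tax, 106 − P = 6P − 146 gives 7P = 252, so P* = 36 and Q* = 70.
With the tax collected from sellers, supply shifts: Qs = 6(P − 28) − 146.
New equilibrium: consumers pay 60, sellers receive 32, Q = 46. (Wedge: Pb − Ps = 28.)
Quantity falls by |ΔQ| = |70 − 46| = 24.
DWL = ½ · t · |ΔQ| = ½ · 28 · 24 = 336.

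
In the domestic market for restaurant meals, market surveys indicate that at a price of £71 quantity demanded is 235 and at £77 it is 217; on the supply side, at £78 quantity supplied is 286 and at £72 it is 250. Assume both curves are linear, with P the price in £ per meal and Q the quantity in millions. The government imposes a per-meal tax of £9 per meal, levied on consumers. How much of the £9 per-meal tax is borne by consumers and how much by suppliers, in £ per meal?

Consumers bear £6 per meal; suppliers bear £3 per meal.

Demand slope: (217 − 235)/(77 − 71) = -3, so Qd = 448 − 3P.
Supply slope: (250 − 286)/(72 − 78) = 6, so Qs = 6P − 182.
Without the tax, 448 − 3P = 6P − 182 gives 9P = 630, so P* = £70 and Q* = 238.
With the tax collected from consumers, demand (in seller-price terms) shifts: Qd = 448 − 3(P + 9).
New equilibrium: consumers pay £76, suppliers receive £67, Q = 220. (Wedge: Pb − Ps = 9.)
Burden on consumers: £6; on suppliers: £3. (They sum to £9.)
The less price-elastic side of the market bears the larger share of a per-unit tax.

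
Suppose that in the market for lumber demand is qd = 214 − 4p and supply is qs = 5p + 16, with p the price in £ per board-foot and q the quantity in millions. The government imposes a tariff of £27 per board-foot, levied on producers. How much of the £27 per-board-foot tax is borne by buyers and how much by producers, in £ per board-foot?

Buyers bear £15 per board-foot; producers bear £12 per board-foot.

Before the tax: set 214 − 4p = 5p + 16 → p* = £22, q* = 126.
With the tax collected from producers, supply shifts: qs = 5(p − 27) + 16.
Solving gives q = 66 with buyers paying £37 and producers receiving £10 (the £27 wedge).
Burden on buyers: £15; on producers: £12. (They sum to £27.)
The less price-elastic side of the market bears the larger share of a per-unit tax.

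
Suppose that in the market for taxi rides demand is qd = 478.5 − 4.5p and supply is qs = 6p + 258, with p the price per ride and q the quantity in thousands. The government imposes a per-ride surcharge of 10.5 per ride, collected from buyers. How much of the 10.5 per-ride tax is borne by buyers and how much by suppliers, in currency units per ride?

Without the tax, 478.5 − 4.5p = 6p + 258 gives 10.5p = 220.5, so p* = 21 and q* = 384.
With the tax collected from buyers, demand (in seller-price terms) shifts: qd = 478.5 − 4.5(p + 10.5).
New equilibrium: buyers pay 27, suppliers receive 16.5, q = 357. (Wedge: pb − ps = 10.5.)
Burden on buyers: 6; on suppliers: 4.5. (They sum to 10.5.)
The less price-elastic side of the market bears the larger share of a per-unit tax.

Buyers bear 6 per ride; suppliers bear 4.5 per ride.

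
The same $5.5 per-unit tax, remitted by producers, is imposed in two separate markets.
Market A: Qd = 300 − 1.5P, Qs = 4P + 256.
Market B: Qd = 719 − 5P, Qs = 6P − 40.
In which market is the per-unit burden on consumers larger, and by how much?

Market A, by $1.

Market A: pre-tax P* = $8, Q* = 288; post-tax Q = 282; per-unit burden on consumers = $4.
Market B: pre-tax P* = $69, Q* = 374; post-tax Q = 359; per-unit burden on consumers = $3.
Difference: $4 vs $3 → market A is larger by $1.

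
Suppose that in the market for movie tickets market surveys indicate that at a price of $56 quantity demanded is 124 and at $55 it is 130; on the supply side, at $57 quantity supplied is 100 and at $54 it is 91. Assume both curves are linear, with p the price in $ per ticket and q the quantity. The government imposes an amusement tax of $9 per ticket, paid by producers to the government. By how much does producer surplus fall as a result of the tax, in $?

Producer surplus falls by $582.

Demand slope: (130 − 124)/(55 − 56) = -6, so qd = 460 − 6p.
Supply slope: (91 − 100)/(54 − 57) = 3, so qs = 3p − 71.
Without the tax, 460 − 6p = 3p − 71 gives 9p = 531, so p* = $59 and q* = 106.
With the tax collected from producers, supply shifts: qs = 3(p − 9) − 71.
Solving gives q = 88 with consumers paying $62 and producers receiving $53 (the $9 wedge).
ΔPS is the trapezoid between Q = 88 and Q = 106 of height $6: ½ · (106 + 88) · 6 = $582.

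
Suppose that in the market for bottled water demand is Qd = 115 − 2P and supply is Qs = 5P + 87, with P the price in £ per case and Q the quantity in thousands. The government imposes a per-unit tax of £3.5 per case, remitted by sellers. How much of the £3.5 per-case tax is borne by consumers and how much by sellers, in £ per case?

Without the tax, 115 − 2P = 5P + 87 gives 7P = 28, so P* = £4 and Q* = 107.
With the tax collected from sellers, supply shifts: Qs = 5(P − 3.5) + 87.
Solving gives Q = 102 with consumers paying £6.5 and sellers receiving £3 (the £3.5 wedge).
Burden on consumers: £2.5; on sellers: £1. (They sum to £3.5.)
The less price-elastic side of the market bears the larger share of a per-unit tax.

Consumers bear £2.5 per case; sellers bear £1 per case.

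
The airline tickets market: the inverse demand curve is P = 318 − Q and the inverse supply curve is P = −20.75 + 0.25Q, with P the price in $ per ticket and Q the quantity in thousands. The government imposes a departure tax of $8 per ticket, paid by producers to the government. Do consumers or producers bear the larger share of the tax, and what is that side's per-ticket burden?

Inverting to Q(P) form: Qd = 318 − P; Qs = 4P + 83.
Before the tax: set 318 − P = 4P + 83 → P* = $47, Q* = 271.
With the tax collected from producers, supply shifts: Qs = 4(P − 8) + 83.
New equilibrium: consumers pay $53.4, producers receive $45.4, Q = 264.6. (Wedge: Pb − Ps = 8.)
Per-ticket burden: consumers $6.4, producers $1.6.
Consumers take the larger share because demand is less price-elastic here (demand slope 1 vs supply slope 4).

Consumers bear the larger share: $6.4 per ticket.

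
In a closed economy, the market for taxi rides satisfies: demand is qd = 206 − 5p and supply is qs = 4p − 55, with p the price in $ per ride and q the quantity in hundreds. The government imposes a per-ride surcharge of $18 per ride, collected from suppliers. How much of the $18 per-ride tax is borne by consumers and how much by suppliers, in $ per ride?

Before the tax: set 206 − 5p = 4p − 55 → p* = $29, q* = 61.
With the tax collected from suppliers, supply shifts: qs = 4(p − 18) − 55.
Solving gives q = 21 with consumers paying $37 and suppliers receiving $19 (the $18 wedge).
Burden on consumers: $8; on suppliers: $10. (They sum to $18.)
The less price-elastic side of the market bears the larger share of a per-unit tax.

Consumers bear $8 per ride; suppliers bear $10 per ride.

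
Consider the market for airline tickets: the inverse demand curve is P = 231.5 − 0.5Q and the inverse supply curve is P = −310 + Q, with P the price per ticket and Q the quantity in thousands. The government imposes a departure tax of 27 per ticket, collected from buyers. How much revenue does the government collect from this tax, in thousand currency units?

Tax revenue = 9261 thousand.

Inverting to Q(P) form: Qd = 463 − 2P; Qs = P + 310.
Without the tax, 463 − 2P = P + 310 gives 3P = 153, so P* = 51 and Q* = 361.
With the tax collected from buyers, demand (in seller-price terms) shifts: Qd = 463 − 2(P + 27).
Solving gives Q = 343 with buyers paying 60 and sellers receiving 33 (the 27 wedge).
Revenue = t · Q = 27 · 343 = 9261.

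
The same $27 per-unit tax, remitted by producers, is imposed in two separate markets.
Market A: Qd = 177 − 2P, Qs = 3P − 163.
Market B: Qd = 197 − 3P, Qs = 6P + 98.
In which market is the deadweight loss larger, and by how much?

Market B, by $291.6.

Market A: pre-tax P* = $68, Q* = 41; post-tax Q = 8.6; deadweight loss = $437.4.
Market B: pre-tax P* = $11, Q* = 164; post-tax Q = 110; deadweight loss = $729.
Difference: $437.4 vs $729 → market B is larger by $291.6.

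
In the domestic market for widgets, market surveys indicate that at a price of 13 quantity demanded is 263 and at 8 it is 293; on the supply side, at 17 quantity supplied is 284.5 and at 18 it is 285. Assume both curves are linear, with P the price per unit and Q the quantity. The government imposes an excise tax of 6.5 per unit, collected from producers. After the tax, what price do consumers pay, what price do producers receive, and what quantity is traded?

Demand slope: (293 − 263)/(8 − 13) = -6, so Qd = 341 − 6P.
Supply slope: (285 − 284.5)/(18 − 17) = 0.5, so Qs = 0.5P + 276.
Without the tax, 341 − 6P = 0.5P + 276 gives 6.5P = 65, so P* = 10 and Q* = 281.
With the tax collected from producers, supply shifts: Qs = 0.5(P − 6.5) + 276.
Solving gives Q = 278 with consumers paying 10.5 and producers receiving 4 (the 6.5 wedge).
The less price-elastic side of the market bears the larger share of a per-unit tax.

Consumers pay 10.5; producers receive 4; quantity = 278.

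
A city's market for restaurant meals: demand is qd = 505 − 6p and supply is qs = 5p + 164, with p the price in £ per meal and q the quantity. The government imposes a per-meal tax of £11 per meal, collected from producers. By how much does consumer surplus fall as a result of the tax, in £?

Consumer surplus falls by £1520.

Before the tax: set 505 − 6p = 5p + 164 → p* = £31, q* = 319.
With the tax collected from producers, supply shifts: qs = 5(p − 11) + 164.
New equilibrium: buyers pay £36, producers receive £25, q = 289. (Wedge: pb − ps = 11.)
ΔCS is the trapezoid between Q = 289 and Q = 319 of height £5: ½ · (319 + 289) · 5 = £1520.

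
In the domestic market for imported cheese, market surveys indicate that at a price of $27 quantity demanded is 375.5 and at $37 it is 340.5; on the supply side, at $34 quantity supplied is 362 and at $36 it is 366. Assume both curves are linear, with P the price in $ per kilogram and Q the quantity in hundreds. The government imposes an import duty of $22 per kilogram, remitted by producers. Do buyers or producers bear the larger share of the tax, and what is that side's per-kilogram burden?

Producers bear the larger share: $14 per kilogram.

Demand slope: (340.5 − 375.5)/(37 − 27) = -3.5, so Qd = 470 − 3.5P.
Supply slope: (366 − 362)/(36 − 34) = 2, so Qs = 2P + 294.
Before the tax: set 470 − 3.5P = 2P + 294 → P* = $32, Q* = 358.
With the tax collected from producers, supply shifts: Qs = 2(P − 22) + 294.
Solving gives Q = 330 with buyers paying $40 and producers receiving $18 (the $22 wedge).
Per-kilogram burden: buyers $8, producers $14.
Producers take the larger share because supply is less price-elastic here (demand slope 3.5 vs supply slope 2).
The less price-elastic side of the market bears the larger share of a per-unit tax.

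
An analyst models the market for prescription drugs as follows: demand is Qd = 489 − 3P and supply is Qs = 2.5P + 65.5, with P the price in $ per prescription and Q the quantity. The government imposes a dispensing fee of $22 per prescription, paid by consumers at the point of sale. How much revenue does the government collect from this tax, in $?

Before the tax: set 489 − 3P = 2.5P + 65.5 → P* = $77, Q* = 258.
With the tax collected from consumers, demand (in seller-price terms) shifts: Qd = 489 − 3(P + 22).
Solving gives Q = 228 with consumers paying $87 and suppliers receiving $65 (the $22 wedge).
Revenue = t · Q = 22 · 228 = $5016.

Tax revenue = $5016.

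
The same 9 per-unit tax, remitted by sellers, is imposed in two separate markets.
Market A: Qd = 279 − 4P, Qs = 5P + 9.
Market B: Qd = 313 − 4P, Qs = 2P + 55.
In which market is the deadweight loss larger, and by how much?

Market A: pre-tax P* = 30, Q* = 159; post-tax Q = 139; deadweight loss = 90.
Market B: pre-tax P* = 43, Q* = 141; post-tax Q = 129; deadweight loss = 54.
Difference: 90 vs 54 → market A is larger by 36.

Market A, by 36.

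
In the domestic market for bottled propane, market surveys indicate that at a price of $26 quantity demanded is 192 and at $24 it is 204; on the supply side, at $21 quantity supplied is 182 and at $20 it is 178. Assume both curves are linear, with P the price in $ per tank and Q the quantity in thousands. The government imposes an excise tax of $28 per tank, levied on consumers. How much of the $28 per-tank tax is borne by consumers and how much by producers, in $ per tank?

Demand slope: (204 − 192)/(24 − 26) = -6, so Qd = 348 − 6P.
Supply slope: (178 − 182)/(20 − 21) = 4, so Qs = 4P + 98.
Without the tax, 348 − 6P = 4P + 98 gives 10P = 250, so P* = $25 and Q* = 198.
With the tax collected from consumers, demand (in seller-price terms) shifts: Qd = 348 − 6(P + 28).
Solving gives Q = 130.8 with consumers paying $36.2 and producers receiving $8.2 (the $28 wedge).
Burden on consumers: $11.2; on producers: $16.8. (They sum to $28.)
The less price-elastic side of the market bears the larger share of a per-unit tax.

Consumers bear $11.2 per tank; producers bear $16.8 per tank.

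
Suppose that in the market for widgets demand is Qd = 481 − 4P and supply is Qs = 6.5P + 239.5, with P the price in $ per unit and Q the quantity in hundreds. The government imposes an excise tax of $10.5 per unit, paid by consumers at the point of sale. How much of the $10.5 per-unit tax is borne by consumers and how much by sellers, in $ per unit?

Consumers bear $6.5 per unit; sellers bear $4 per unit.

Without the tax, 481 − 4P = 6.5P + 239.5 gives 10.5P = 241.5, so P* = $23 and Q* = 389.
With the tax collected from consumers, demand (in seller-price terms) shifts: Qd = 481 − 4(P + 10.5).
Solving gives Q = 363 with consumers paying $29.5 and sellers receiving $19 (the $10.5 wedge).
Burden on consumers: $6.5; on sellers: $4. (They sum to $10.5.)
The less price-elastic side of the market bears the larger share of a per-unit tax.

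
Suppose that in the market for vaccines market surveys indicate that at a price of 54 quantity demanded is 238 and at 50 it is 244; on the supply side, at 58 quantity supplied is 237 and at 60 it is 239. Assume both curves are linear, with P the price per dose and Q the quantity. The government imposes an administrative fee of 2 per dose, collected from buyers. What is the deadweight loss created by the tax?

Deadweight loss = 1.2.

Demand slope: (244 − 238)/(50 − 54) = -1.5, so Qd = 319 − 1.5P.
Supply slope: (239 − 237)/(60 − 58) = 1, so Qs = P + 179.
Before the tax: set 319 − 1.5P = P + 179 → P* = 56, Q* = 235.
With the tax collected from buyers, demand (in seller-price terms) shifts: Qd = 319 − 1.5(P + 2).
Solving gives Q = 233.8 with buyers paying 56.8 and sellers receiving 54.8 (the 2 wedge).
Quantity falls by |ΔQ| = |235 − 233.8| = 1.2.
DWL = ½ · t · |ΔQ| = ½ · 2 · 1.2 = 1.2.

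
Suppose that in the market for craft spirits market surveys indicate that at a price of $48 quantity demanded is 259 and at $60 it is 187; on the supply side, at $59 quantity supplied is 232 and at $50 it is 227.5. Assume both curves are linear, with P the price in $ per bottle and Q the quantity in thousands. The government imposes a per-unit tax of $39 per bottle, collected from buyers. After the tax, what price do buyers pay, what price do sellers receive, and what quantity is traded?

Demand slope: (187 − 259)/(60 − 48) = -6, so Qd = 547 − 6P.
Supply slope: (227.5 − 232)/(50 − 59) = 0.5, so Qs = 0.5P + 202.5.
Before the tax: set 547 − 6P = 0.5P + 202.5 → P* = $53, Q* = 229.
With the tax collected from buyers, demand (in seller-price terms) shifts: Qd = 547 − 6(P + 39).
Solving gives Q = 211 with buyers paying $56 and sellers receiving $17 (the $39 wedge).

Buyers pay $56; sellers receive $17; quantity = 211.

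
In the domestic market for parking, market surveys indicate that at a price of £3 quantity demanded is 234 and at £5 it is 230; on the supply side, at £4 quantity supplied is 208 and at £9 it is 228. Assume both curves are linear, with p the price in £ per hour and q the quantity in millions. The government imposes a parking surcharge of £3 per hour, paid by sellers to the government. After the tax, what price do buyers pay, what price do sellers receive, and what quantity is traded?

Buyers pay £10; sellers receive £7; quantity = 220.

Demand slope: (230 − 234)/(5 − 3) = -2, so qd = 240 − 2p.
Supply slope: (228 − 208)/(9 − 4) = 4, so qs = 4p + 192.
Without the tax, 240 − 2p = 4p + 192 gives 6p = 48, so p* = £8 and q* = 224.
With the tax collected from sellers, supply shifts: qs = 4(p − 3) + 192.
Solving gives q = 220 with buyers paying £10 and sellers receiving £7 (the £3 wedge).
The less price-elastic side of the market bears the larger share of a per-unit tax.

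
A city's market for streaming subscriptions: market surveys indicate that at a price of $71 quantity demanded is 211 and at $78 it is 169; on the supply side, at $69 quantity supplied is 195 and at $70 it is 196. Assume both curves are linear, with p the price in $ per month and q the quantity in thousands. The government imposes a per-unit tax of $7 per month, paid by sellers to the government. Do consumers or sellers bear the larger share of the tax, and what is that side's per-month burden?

Sellers bear the larger share: $6 per month.

Demand slope: (169 − 211)/(78 − 71) = -6, so qd = 637 − 6p.
Supply slope: (196 − 195)/(70 − 69) = 1, so qs = p + 126.
Without the tax, 637 − 6p = p + 126 gives 7p = 511, so p* = $73 and q* = 199.
With the tax collected from sellers, supply shifts: qs = (p − 7) + 126.
New equilibrium: consumers pay $74, sellers receive $67, q = 193. (Wedge: pb − ps = 7.)
Per-month burden: consumers $1, sellers $6.
Sellers take the larger share because supply is less price-elastic here (demand slope 6 vs supply slope 1).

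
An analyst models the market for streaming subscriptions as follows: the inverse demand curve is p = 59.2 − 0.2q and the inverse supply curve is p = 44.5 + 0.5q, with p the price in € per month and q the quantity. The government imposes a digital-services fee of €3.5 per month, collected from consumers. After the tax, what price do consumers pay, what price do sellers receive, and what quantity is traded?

Inverting to q(p) form: qd = 296 − 5p; qs = 2p − 89.
Before the tax: set 296 − 5p = 2p − 89 → p* = €55, q* = 21.
With the tax collected from consumers, demand (in seller-price terms) shifts: qd = 296 − 5(p + 3.5).
Solving gives q = 16 with consumers paying €56 and sellers receiving €52.5 (the €3.5 wedge).
The less price-elastic side of the market bears the larger share of a per-unit tax.

Consumers pay €56; sellers receive €52.5; quantity = 16.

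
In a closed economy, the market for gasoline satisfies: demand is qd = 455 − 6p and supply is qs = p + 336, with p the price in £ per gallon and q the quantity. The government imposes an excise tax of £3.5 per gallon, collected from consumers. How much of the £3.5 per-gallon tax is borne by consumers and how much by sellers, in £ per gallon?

Consumers bear £0.5 per gallon; sellers bear £3 per gallon.

Before the tax: set 455 − 6p = p + 336 → p* = £17, q* = 353.
With the tax collected from consumers, demand (in seller-price terms) shifts: qd = 455 − 6(p + 3.5).
Solving gives q = 350 with consumers paying £17.5 and sellers receiving £14 (the £3.5 wedge).
Burden on consumers: £0.5; on sellers: £3. (They sum to £3.5.)
The less price-elastic side of the market bears the larger share of a per-unit tax.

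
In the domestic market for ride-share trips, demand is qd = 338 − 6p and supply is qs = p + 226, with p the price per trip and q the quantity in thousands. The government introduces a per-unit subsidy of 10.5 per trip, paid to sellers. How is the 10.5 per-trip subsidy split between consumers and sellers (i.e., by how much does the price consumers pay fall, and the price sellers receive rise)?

Consumers gain 1.5 per trip; sellers gain 9 per trip.

Before the subsidy: set 338 − 6p = p + 226 → p* = 16, q* = 242.
With a per-unit subsidy paid to sellers, each receives p + 10.5 per unit sold, so supply becomes qs = (p + 10.5) + 226.
Solving gives q = 251 with consumers paying 14.5 and sellers receiving 25 (the 10.5 wedge).
Gain to consumers: 1.5; to sellers: 9. (They sum to 10.5.)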